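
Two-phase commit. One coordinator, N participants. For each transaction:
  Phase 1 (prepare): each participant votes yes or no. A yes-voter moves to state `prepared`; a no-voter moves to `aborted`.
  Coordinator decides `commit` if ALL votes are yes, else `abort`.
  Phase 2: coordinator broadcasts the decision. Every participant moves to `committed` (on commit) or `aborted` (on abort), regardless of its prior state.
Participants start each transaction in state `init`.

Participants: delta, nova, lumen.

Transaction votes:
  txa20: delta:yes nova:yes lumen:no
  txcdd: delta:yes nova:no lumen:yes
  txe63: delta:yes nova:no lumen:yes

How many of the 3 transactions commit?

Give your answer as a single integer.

txa20: no from lumen -> abort (commits=0)
txcdd: no from nova -> abort (commits=0)
txe63: no from nova -> abort (commits=0)

Answer: 0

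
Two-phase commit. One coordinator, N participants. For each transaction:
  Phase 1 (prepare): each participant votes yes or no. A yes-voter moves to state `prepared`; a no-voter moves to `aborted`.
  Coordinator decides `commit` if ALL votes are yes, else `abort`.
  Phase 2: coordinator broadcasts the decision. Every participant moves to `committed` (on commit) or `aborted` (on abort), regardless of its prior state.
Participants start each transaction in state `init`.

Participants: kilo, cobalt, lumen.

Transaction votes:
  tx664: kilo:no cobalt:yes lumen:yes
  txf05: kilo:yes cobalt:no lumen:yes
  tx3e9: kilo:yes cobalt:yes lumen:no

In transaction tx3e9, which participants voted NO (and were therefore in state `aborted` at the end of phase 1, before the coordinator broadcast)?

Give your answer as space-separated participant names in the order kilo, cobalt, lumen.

Txn tx3e9 phase 1: kilo yes -> prepared; cobalt yes -> prepared; lumen no -> aborted

Answer: lumen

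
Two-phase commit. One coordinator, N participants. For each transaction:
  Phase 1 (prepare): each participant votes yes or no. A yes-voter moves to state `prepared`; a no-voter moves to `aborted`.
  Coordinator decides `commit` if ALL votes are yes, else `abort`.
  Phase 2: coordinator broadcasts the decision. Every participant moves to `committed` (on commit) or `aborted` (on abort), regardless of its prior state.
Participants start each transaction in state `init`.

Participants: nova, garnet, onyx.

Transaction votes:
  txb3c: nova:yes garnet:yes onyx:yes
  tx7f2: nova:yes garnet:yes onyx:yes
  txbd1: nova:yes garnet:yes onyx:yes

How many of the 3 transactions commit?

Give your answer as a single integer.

Answer: 3

Derivation:
txb3c: all yes -> commit (commits=1)
tx7f2: all yes -> commit (commits=2)
txbd1: all yes -> commit (commits=3)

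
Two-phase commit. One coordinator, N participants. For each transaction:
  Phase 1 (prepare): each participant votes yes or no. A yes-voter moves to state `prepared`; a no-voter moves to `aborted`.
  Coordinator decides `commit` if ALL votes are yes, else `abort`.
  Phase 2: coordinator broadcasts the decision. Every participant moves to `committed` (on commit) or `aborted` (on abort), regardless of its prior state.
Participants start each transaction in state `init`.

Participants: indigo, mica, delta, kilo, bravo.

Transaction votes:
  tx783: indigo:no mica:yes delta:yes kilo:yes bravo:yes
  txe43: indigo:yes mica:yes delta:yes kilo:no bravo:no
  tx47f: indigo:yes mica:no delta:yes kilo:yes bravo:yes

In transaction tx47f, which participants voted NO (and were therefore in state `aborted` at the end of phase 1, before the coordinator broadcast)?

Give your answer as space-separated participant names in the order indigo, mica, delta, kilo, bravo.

Txn tx47f phase 1: indigo yes -> prepared; mica no -> aborted; delta yes -> prepared; kilo yes -> prepared; bravo yes -> prepared

Answer: mica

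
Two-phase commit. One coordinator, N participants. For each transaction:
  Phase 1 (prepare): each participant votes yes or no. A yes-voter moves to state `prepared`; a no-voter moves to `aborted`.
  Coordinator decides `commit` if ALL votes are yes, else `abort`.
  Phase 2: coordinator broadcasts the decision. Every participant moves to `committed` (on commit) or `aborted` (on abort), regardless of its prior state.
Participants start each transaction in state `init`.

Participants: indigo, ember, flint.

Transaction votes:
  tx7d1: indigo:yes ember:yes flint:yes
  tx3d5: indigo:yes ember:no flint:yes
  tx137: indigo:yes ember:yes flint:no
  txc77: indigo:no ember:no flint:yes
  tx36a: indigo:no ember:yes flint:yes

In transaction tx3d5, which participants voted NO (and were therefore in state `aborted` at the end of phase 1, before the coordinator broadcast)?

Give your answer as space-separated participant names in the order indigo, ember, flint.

Txn tx3d5 phase 1: indigo yes -> prepared; ember no -> aborted; flint yes -> prepared

Answer: ember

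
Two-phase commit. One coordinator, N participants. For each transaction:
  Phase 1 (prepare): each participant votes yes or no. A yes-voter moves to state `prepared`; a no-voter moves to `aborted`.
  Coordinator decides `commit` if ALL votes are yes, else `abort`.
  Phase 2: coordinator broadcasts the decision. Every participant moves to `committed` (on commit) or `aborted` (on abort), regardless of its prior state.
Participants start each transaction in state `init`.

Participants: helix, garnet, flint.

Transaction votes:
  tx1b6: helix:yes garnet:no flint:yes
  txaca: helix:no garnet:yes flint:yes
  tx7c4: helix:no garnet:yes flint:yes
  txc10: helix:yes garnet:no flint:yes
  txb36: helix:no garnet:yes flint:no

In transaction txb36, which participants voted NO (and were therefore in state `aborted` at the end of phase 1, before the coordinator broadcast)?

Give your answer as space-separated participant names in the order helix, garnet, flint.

Answer: helix flint

Derivation:
Txn txb36 phase 1: helix no -> aborted; garnet yes -> prepared; flint no -> aborted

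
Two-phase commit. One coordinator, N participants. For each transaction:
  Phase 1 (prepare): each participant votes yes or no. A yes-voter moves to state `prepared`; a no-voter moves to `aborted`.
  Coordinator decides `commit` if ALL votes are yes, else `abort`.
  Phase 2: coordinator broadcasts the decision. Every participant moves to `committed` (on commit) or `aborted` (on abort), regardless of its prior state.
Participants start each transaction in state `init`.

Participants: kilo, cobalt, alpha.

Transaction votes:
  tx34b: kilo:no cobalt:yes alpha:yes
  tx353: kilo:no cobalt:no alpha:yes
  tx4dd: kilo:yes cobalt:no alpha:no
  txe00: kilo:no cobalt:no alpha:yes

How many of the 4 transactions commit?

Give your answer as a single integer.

tx34b: no from kilo -> abort (commits=0)
tx353: no from kilo, cobalt -> abort (commits=0)
tx4dd: no from cobalt, alpha -> abort (commits=0)
txe00: no from kilo, cobalt -> abort (commits=0)

Answer: 0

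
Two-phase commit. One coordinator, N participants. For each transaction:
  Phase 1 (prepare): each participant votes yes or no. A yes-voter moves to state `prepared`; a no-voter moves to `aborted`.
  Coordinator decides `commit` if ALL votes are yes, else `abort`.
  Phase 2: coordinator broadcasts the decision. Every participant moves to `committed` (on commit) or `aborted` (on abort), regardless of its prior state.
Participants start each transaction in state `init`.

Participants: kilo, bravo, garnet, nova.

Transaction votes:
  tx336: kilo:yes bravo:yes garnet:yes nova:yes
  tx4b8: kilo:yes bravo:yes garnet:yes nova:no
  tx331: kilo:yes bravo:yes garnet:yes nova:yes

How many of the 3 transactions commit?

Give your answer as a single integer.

Answer: 2

Derivation:
tx336: all yes -> commit (commits=1)
tx4b8: no from nova -> abort (commits=1)
tx331: all yes -> commit (commits=2)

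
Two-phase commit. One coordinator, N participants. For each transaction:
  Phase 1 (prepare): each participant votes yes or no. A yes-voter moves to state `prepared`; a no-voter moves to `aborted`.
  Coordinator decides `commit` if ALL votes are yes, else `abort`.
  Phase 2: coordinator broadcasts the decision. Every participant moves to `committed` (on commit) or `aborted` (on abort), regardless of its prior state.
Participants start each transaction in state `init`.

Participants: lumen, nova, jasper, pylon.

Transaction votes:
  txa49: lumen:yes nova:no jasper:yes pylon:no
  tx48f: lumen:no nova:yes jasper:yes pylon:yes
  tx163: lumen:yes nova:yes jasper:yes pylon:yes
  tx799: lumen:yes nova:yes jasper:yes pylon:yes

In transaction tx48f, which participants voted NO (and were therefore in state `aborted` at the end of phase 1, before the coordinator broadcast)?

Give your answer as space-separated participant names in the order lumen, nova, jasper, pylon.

Txn tx48f phase 1: lumen no -> aborted; nova yes -> prepared; jasper yes -> prepared; pylon yes -> prepared

Answer: lumen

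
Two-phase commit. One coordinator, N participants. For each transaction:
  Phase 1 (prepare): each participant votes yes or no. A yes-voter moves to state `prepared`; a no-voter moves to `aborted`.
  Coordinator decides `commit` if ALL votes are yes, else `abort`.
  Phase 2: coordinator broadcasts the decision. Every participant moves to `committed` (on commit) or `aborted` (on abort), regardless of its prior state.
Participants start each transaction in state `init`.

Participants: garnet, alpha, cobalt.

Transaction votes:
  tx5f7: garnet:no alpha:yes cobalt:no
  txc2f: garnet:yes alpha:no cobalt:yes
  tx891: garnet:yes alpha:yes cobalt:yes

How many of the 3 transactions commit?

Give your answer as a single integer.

tx5f7: no from garnet, cobalt -> abort (commits=0)
txc2f: no from alpha -> abort (commits=0)
tx891: all yes -> commit (commits=1)

Answer: 1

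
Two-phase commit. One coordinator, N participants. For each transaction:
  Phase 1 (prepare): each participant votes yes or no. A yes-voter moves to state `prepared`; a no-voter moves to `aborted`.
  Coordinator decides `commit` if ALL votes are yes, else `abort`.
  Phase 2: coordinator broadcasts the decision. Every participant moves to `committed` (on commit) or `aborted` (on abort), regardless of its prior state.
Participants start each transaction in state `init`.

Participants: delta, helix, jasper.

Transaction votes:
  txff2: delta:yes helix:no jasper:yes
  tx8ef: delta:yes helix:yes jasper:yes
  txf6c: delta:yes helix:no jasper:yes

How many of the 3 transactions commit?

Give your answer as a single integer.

txff2: no from helix -> abort (commits=0)
tx8ef: all yes -> commit (commits=1)
txf6c: no from helix -> abort (commits=1)

Answer: 1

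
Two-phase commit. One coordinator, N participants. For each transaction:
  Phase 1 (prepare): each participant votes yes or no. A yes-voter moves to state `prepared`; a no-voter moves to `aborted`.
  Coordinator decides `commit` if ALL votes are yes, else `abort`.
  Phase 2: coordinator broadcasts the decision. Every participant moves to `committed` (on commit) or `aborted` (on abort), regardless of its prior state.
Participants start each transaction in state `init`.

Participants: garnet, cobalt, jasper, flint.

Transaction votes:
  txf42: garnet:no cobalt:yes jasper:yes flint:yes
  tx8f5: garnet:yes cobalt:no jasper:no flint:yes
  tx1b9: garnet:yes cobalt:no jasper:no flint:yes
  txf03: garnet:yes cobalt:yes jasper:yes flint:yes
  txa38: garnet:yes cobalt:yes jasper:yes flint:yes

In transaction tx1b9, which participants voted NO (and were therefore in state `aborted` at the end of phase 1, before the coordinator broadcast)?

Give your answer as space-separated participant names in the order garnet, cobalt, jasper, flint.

Answer: cobalt jasper

Derivation:
Txn tx1b9 phase 1: garnet yes -> prepared; cobalt no -> aborted; jasper no -> aborted; flint yes -> prepared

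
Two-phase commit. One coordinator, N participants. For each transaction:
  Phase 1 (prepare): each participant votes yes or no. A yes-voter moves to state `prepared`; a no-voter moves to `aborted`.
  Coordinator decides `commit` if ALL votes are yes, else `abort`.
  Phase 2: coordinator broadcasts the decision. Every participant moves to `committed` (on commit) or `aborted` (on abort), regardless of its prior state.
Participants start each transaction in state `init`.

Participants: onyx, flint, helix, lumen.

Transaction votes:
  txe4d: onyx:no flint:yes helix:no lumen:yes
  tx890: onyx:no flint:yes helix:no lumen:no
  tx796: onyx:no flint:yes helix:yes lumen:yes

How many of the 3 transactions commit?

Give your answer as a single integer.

txe4d: no from onyx, helix -> abort (commits=0)
tx890: no from onyx, helix, lumen -> abort (commits=0)
tx796: no from onyx -> abort (commits=0)

Answer: 0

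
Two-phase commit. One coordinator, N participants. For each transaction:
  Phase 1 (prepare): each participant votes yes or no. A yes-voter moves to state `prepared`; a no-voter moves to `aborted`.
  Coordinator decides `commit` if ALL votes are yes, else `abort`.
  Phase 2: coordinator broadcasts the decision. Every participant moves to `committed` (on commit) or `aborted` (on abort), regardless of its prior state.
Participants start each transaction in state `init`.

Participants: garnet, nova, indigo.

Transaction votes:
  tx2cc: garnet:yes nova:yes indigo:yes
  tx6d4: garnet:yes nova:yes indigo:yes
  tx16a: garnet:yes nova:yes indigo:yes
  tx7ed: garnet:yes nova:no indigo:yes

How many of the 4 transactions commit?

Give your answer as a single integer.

tx2cc: all yes -> commit (commits=1)
tx6d4: all yes -> commit (commits=2)
tx16a: all yes -> commit (commits=3)
tx7ed: no from nova -> abort (commits=3)

Answer: 3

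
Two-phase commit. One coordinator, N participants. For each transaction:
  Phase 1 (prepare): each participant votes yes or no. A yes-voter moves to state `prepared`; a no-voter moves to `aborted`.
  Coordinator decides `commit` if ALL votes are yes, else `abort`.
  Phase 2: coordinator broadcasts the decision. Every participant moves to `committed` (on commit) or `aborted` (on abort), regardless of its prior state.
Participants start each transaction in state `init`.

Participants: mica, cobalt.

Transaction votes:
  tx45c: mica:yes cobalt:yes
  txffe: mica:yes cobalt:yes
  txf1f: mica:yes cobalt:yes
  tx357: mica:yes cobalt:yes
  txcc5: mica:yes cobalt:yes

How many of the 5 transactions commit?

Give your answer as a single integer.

tx45c: all yes -> commit (commits=1)
txffe: all yes -> commit (commits=2)
txf1f: all yes -> commit (commits=3)
tx357: all yes -> commit (commits=4)
txcc5: all yes -> commit (commits=5)

Answer: 5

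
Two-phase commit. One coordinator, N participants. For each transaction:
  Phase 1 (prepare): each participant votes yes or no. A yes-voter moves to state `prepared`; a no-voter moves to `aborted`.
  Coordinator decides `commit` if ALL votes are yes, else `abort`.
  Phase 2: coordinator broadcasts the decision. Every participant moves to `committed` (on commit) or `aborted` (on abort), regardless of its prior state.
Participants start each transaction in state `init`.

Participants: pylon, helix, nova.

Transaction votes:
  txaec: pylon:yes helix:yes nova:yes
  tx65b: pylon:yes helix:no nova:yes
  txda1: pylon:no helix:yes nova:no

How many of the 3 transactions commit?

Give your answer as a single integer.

Answer: 1

Derivation:
txaec: all yes -> commit (commits=1)
tx65b: no from helix -> abort (commits=1)
txda1: no from pylon, nova -> abort (commits=1)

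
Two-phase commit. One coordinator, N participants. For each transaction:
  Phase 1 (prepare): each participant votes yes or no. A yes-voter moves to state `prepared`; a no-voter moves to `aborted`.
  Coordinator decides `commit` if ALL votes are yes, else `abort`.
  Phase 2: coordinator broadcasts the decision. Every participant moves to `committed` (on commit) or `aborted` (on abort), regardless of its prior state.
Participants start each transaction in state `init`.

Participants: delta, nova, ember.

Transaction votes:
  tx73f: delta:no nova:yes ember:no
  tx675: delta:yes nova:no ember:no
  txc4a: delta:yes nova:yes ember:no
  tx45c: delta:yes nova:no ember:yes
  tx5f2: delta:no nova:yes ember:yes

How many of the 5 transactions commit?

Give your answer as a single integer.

Answer: 0

Derivation:
tx73f: no from delta, ember -> abort (commits=0)
tx675: no from nova, ember -> abort (commits=0)
txc4a: no from ember -> abort (commits=0)
tx45c: no from nova -> abort (commits=0)
tx5f2: no from delta -> abort (commits=0)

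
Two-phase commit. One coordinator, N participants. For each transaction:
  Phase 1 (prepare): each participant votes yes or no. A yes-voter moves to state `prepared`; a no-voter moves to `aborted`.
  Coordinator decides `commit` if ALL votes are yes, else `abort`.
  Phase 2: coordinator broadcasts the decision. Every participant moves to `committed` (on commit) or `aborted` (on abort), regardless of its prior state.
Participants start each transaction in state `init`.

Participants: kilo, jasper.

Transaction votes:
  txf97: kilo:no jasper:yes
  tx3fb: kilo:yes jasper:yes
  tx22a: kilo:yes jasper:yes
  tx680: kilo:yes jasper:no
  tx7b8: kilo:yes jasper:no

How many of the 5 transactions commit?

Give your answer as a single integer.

Answer: 2

Derivation:
txf97: no from kilo -> abort (commits=0)
tx3fb: all yes -> commit (commits=1)
tx22a: all yes -> commit (commits=2)
tx680: no from jasper -> abort (commits=2)
tx7b8: no from jasper -> abort (commits=2)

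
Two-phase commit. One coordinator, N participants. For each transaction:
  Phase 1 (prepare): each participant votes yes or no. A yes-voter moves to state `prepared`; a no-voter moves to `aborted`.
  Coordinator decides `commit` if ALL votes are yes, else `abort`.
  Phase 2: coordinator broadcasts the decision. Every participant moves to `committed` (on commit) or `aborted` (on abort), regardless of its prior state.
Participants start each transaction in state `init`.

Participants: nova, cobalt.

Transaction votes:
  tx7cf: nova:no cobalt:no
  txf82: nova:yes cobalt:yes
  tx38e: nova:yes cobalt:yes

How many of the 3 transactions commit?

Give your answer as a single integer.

Answer: 2

Derivation:
tx7cf: no from nova, cobalt -> abort (commits=0)
txf82: all yes -> commit (commits=1)
tx38e: all yes -> commit (commits=2)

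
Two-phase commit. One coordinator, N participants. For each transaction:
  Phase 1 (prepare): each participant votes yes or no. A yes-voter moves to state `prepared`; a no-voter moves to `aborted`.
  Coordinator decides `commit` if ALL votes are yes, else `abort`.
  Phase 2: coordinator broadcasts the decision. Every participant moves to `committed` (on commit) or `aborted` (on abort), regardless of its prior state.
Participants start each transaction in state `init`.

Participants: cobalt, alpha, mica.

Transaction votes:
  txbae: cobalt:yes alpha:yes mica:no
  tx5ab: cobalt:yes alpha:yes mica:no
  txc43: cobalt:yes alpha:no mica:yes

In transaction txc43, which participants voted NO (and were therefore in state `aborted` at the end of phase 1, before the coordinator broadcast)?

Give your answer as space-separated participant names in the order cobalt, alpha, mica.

Answer: alpha

Derivation:
Txn txc43 phase 1: cobalt yes -> prepared; alpha no -> aborted; mica yes -> prepared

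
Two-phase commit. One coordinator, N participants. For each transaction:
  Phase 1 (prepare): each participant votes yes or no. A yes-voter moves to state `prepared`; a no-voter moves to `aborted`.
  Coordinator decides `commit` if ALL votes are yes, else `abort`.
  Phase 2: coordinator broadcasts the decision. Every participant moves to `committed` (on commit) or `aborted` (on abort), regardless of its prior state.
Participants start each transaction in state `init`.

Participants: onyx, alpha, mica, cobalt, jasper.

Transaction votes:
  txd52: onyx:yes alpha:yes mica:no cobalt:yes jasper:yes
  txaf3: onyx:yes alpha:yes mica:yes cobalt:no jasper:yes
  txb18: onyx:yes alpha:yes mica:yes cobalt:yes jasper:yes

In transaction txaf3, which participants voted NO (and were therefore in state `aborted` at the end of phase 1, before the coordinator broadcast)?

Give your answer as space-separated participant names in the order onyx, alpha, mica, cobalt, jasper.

Txn txaf3 phase 1: onyx yes -> prepared; alpha yes -> prepared; mica yes -> prepared; cobalt no -> aborted; jasper yes -> prepared

Answer: cobalt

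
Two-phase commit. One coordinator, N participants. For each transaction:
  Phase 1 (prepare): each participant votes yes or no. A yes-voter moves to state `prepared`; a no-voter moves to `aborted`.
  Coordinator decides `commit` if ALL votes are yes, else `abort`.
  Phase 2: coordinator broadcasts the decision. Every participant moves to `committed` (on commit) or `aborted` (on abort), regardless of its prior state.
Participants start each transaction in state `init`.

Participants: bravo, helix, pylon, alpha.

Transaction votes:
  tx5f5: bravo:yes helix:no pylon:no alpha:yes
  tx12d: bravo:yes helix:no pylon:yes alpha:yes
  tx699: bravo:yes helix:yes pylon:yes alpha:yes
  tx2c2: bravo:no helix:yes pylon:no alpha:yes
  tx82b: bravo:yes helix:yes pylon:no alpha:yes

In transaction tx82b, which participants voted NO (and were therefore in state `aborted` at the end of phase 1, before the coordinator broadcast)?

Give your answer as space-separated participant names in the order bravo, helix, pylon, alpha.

Txn tx82b phase 1: bravo yes -> prepared; helix yes -> prepared; pylon no -> aborted; alpha yes -> prepared

Answer: pylon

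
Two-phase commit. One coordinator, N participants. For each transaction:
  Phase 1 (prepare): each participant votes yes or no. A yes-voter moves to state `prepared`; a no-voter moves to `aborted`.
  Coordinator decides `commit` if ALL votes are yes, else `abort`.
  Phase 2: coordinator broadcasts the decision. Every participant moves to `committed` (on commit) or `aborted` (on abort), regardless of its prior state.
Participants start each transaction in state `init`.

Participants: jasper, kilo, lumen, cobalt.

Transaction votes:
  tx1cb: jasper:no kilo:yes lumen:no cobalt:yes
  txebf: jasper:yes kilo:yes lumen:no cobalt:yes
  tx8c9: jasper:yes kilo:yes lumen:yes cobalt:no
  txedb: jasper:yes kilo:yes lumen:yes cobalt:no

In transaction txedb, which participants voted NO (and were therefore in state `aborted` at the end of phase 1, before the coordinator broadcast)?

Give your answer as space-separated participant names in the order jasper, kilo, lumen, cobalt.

Txn txedb phase 1: jasper yes -> prepared; kilo yes -> prepared; lumen yes -> prepared; cobalt no -> aborted

Answer: cobalt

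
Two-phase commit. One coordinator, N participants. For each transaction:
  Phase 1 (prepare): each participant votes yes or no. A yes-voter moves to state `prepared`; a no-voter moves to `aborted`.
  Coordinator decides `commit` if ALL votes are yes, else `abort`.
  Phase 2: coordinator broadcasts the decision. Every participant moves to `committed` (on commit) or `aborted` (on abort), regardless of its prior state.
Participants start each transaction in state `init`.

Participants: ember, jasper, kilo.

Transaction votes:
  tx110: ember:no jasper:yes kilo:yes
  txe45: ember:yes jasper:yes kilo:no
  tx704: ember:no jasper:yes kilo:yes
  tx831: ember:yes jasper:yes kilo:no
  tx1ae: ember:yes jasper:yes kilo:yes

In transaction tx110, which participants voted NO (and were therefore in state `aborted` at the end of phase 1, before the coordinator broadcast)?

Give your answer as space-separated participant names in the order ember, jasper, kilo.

Txn tx110 phase 1: ember no -> aborted; jasper yes -> prepared; kilo yes -> prepared

Answer: ember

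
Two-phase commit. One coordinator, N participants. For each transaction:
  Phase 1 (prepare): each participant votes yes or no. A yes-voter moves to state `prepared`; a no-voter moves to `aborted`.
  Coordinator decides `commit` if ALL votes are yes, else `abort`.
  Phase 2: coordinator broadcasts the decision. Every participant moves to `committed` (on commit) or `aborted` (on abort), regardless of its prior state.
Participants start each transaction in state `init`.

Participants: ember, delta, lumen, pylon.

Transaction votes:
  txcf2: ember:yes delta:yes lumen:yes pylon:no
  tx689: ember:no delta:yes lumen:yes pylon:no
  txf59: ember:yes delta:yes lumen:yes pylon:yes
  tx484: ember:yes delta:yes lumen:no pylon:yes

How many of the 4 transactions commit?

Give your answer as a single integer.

Answer: 1

Derivation:
txcf2: no from pylon -> abort (commits=0)
tx689: no from ember, pylon -> abort (commits=0)
txf59: all yes -> commit (commits=1)
tx484: no from lumen -> abort (commits=1)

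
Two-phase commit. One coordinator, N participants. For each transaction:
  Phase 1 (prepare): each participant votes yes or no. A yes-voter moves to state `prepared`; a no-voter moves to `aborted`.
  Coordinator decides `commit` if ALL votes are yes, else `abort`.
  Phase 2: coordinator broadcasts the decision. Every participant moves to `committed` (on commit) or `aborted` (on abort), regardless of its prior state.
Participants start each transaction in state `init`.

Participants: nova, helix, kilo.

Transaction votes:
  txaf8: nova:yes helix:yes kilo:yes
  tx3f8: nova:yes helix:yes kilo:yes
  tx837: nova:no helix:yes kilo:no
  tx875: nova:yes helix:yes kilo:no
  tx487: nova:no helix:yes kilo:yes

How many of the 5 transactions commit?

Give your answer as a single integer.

txaf8: all yes -> commit (commits=1)
tx3f8: all yes -> commit (commits=2)
tx837: no from nova, kilo -> abort (commits=2)
tx875: no from kilo -> abort (commits=2)
tx487: no from nova -> abort (commits=2)

Answer: 2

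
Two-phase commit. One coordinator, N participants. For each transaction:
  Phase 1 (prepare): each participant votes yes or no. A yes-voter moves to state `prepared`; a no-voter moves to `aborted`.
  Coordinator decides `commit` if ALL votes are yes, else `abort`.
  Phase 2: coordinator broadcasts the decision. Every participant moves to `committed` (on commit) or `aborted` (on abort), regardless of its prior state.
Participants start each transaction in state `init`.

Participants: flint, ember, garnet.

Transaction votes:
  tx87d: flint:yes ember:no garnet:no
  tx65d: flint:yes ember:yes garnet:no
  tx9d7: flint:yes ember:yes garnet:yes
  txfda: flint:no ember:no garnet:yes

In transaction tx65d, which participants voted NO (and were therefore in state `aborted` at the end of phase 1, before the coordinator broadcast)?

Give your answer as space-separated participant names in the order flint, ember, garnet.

Txn tx65d phase 1: flint yes -> prepared; ember yes -> prepared; garnet no -> aborted

Answer: garnet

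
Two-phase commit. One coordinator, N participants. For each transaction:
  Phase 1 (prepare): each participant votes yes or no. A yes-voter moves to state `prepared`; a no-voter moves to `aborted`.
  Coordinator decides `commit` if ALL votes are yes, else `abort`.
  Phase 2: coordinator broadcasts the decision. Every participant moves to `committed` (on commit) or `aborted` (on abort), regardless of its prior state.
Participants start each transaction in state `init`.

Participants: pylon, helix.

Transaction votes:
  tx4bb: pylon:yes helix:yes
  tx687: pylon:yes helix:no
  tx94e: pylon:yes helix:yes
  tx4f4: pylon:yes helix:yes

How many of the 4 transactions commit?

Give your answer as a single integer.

Answer: 3

Derivation:
tx4bb: all yes -> commit (commits=1)
tx687: no from helix -> abort (commits=1)
tx94e: all yes -> commit (commits=2)
tx4f4: all yes -> commit (commits=3)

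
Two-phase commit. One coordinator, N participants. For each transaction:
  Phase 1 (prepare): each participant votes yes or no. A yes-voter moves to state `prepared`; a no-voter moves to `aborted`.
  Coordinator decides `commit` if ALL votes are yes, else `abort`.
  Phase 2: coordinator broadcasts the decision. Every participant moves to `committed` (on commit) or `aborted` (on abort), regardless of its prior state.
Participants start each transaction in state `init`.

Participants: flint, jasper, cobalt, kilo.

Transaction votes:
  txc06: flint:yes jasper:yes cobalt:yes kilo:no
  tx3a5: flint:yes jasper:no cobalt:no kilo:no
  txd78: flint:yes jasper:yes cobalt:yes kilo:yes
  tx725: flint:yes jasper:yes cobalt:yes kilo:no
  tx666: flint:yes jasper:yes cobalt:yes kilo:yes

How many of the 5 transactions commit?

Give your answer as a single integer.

Answer: 2

Derivation:
txc06: no from kilo -> abort (commits=0)
tx3a5: no from jasper, cobalt, kilo -> abort (commits=0)
txd78: all yes -> commit (commits=1)
tx725: no from kilo -> abort (commits=1)
tx666: all yes -> commit (commits=2)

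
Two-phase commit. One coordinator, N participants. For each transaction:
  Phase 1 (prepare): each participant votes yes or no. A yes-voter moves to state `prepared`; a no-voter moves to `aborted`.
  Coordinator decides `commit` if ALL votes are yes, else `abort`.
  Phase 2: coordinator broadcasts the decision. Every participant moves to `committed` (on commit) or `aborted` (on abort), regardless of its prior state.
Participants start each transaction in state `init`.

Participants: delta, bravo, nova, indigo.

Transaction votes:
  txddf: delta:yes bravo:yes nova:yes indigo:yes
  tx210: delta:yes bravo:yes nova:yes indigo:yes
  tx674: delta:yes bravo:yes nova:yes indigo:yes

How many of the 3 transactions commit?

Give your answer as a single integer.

Answer: 3

Derivation:
txddf: all yes -> commit (commits=1)
tx210: all yes -> commit (commits=2)
tx674: all yes -> commit (commits=3)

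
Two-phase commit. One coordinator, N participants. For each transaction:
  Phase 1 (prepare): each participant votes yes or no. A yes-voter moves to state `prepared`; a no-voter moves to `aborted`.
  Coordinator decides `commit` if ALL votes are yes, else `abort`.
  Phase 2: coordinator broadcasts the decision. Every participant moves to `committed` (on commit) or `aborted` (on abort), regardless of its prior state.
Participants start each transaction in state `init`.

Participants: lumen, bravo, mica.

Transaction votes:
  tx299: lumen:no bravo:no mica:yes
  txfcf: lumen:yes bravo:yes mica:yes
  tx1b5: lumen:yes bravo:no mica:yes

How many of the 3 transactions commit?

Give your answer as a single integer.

tx299: no from lumen, bravo -> abort (commits=0)
txfcf: all yes -> commit (commits=1)
tx1b5: no from bravo -> abort (commits=1)

Answer: 1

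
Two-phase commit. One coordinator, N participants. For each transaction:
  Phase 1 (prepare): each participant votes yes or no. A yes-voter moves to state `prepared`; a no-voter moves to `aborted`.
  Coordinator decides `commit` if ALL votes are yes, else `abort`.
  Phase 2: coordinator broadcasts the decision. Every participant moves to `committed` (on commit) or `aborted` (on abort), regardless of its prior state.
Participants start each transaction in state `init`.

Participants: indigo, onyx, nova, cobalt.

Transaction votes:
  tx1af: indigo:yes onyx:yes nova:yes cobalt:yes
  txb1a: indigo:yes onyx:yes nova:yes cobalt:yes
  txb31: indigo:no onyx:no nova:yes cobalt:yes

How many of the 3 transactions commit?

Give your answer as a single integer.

Answer: 2

Derivation:
tx1af: all yes -> commit (commits=1)
txb1a: all yes -> commit (commits=2)
txb31: no from indigo, onyx -> abort (commits=2)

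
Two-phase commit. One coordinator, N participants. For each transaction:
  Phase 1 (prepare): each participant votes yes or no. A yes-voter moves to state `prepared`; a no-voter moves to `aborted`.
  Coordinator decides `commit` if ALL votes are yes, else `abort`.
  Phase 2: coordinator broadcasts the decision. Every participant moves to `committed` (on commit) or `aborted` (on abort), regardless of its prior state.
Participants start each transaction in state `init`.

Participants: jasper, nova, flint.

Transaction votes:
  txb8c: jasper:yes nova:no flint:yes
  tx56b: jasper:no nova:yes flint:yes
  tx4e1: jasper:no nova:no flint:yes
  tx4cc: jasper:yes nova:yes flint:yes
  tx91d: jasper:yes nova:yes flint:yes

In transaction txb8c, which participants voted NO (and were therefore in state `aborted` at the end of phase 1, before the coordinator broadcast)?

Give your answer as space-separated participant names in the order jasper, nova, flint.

Txn txb8c phase 1: jasper yes -> prepared; nova no -> aborted; flint yes -> prepared

Answer: nova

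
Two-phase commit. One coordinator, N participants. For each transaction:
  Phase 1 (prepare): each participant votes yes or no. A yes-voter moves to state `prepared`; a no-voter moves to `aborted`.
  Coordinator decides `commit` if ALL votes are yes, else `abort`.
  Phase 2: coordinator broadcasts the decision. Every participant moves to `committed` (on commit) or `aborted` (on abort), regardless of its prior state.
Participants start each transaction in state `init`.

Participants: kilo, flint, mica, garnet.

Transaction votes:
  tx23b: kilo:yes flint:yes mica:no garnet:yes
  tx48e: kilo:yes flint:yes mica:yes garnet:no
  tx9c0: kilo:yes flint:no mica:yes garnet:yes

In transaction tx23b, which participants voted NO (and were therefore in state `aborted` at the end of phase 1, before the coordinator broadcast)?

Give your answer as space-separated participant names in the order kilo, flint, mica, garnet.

Txn tx23b phase 1: kilo yes -> prepared; flint yes -> prepared; mica no -> aborted; garnet yes -> prepared

Answer: mica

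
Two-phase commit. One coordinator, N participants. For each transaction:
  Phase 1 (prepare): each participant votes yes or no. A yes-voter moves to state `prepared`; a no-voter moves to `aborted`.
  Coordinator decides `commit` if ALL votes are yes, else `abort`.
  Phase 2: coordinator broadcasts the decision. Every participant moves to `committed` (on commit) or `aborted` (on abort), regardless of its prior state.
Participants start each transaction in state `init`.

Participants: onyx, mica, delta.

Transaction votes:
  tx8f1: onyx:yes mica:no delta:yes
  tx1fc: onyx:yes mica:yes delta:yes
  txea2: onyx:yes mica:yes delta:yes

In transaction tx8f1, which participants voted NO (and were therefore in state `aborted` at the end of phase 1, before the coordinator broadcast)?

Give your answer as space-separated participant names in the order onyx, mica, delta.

Txn tx8f1 phase 1: onyx yes -> prepared; mica no -> aborted; delta yes -> prepared

Answer: mica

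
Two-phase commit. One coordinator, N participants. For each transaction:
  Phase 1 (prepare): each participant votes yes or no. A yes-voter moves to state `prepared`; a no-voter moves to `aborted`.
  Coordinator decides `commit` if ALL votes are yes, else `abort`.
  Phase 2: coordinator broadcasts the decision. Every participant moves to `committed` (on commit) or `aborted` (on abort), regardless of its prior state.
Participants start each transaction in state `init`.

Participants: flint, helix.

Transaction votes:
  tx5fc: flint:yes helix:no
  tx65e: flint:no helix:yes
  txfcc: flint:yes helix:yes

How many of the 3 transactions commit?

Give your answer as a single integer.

Answer: 1

Derivation:
tx5fc: no from helix -> abort (commits=0)
tx65e: no from flint -> abort (commits=0)
txfcc: all yes -> commit (commits=1)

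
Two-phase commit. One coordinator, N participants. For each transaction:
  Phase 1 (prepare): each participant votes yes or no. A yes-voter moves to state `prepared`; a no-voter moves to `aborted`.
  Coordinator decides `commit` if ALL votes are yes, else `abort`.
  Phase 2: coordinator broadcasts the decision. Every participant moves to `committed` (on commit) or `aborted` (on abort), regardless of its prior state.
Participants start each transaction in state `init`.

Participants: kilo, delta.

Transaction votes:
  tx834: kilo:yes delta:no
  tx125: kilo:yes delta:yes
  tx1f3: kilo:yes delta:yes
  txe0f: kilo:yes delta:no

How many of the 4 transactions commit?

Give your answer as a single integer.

tx834: no from delta -> abort (commits=0)
tx125: all yes -> commit (commits=1)
tx1f3: all yes -> commit (commits=2)
txe0f: no from delta -> abort (commits=2)

Answer: 2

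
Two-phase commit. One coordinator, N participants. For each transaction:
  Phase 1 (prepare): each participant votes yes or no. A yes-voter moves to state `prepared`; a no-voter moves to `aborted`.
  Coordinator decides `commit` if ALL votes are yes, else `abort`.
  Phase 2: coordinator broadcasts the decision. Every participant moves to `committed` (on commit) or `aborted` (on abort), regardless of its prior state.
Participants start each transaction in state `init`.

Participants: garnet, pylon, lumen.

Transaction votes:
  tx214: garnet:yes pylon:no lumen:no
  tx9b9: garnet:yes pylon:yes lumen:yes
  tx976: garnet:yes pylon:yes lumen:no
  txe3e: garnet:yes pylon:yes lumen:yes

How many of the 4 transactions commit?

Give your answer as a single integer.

tx214: no from pylon, lumen -> abort (commits=0)
tx9b9: all yes -> commit (commits=1)
tx976: no from lumen -> abort (commits=1)
txe3e: all yes -> commit (commits=2)

Answer: 2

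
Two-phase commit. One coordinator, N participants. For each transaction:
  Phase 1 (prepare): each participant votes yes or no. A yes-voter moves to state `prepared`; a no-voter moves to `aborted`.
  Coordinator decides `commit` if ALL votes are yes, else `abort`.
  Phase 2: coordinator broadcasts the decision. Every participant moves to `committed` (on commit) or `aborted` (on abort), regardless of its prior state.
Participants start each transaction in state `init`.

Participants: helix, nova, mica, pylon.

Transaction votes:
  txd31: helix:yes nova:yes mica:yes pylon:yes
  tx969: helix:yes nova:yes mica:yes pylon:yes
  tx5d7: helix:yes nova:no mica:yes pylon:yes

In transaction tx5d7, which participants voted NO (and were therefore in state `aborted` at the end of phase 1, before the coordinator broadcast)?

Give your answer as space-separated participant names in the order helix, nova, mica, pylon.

Answer: nova

Derivation:
Txn tx5d7 phase 1: helix yes -> prepared; nova no -> aborted; mica yes -> prepared; pylon yes -> prepared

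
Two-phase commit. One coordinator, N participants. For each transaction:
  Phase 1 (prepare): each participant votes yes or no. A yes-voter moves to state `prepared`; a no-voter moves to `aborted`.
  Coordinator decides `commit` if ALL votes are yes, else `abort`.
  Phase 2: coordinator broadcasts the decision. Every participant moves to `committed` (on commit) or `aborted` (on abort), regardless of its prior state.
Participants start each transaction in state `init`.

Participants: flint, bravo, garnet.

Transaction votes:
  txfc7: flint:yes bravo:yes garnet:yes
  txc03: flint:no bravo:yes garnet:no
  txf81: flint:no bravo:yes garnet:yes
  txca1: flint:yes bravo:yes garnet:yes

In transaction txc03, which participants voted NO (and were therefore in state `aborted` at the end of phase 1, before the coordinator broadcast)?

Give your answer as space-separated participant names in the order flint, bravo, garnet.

Txn txc03 phase 1: flint no -> aborted; bravo yes -> prepared; garnet no -> aborted

Answer: flint garnet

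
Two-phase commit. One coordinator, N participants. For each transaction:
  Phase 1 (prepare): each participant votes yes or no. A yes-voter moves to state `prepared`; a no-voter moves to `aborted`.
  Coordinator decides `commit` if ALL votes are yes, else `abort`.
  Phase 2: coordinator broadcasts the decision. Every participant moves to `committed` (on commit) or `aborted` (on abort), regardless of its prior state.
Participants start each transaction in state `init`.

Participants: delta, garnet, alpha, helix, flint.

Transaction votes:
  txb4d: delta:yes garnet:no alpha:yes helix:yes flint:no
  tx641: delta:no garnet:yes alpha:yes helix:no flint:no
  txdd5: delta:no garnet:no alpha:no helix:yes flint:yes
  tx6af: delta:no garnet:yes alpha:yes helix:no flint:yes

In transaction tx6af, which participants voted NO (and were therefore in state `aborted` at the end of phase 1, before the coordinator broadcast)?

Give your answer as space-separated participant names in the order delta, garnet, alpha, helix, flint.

Txn tx6af phase 1: delta no -> aborted; garnet yes -> prepared; alpha yes -> prepared; helix no -> aborted; flint yes -> prepared

Answer: delta helix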